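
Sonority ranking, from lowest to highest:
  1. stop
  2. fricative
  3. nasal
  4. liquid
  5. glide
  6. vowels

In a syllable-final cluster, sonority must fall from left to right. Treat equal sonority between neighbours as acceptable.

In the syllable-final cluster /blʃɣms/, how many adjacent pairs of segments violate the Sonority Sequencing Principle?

/b/: stop = 1.
/l/: liquid = 4.
/ʃ/: fricative = 2.
/ɣ/: fricative = 2.
/m/: nasal = 3.
/s/: fricative = 2.
/b/→/l/: 1→4 (does not fall) — violation.
/l/→/ʃ/: 4→2 (falls) — ok.
/ʃ/→/ɣ/: 2→2 (plateau, allowed) — ok.
/ɣ/→/m/: 2→3 (does not fall) — violation.
/m/→/s/: 3→2 (falls) — ok.

2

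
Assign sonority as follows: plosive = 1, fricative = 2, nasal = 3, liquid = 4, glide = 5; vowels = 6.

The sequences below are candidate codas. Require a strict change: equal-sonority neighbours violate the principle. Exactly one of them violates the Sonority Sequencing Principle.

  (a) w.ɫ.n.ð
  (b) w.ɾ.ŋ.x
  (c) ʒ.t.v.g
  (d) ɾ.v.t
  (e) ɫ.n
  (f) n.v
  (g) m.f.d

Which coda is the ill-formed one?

(a) w.ɫ.n.ð: profile 5-4-3-2 — obeys.
(b) w.ɾ.ŋ.x: profile 5-4-3-2 — obeys.
(c) ʒ.t.v.g: profile 2-1-2-1 — violates.
(d) ɾ.v.t: profile 4-2-1 — obeys.
(e) ɫ.n: profile 4-3 — obeys.
(f) n.v: profile 3-2 — obeys.
(g) m.f.d: profile 3-2-1 — obeys.

c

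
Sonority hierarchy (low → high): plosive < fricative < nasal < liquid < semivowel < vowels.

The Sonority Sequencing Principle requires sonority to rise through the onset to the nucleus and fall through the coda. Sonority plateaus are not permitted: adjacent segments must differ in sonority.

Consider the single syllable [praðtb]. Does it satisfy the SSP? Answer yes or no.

no

Onset: /p/ is a plosive (sonority 1), /r/ is a liquid (sonority 4); then the nucleus /a/ (sonority 6).
Onset profile 1-4-6 — rises to the nucleus.
Coda: /ð/ is a fricative (sonority 2), /t/ is a plosive (sonority 1), /b/ is a plosive (sonority 1).
Coda profile 6-2-1-1 — does not strictly fall throughout.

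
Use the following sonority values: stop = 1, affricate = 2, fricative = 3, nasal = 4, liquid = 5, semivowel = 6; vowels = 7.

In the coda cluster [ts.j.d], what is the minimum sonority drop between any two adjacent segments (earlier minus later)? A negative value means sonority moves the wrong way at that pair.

-4

/ts/: affricate = 2.
/j/: semivowel = 6.
/d/: stop = 1.
/ts/→/j/: change -4.
/j/→/d/: change +5.
Minimum = -4.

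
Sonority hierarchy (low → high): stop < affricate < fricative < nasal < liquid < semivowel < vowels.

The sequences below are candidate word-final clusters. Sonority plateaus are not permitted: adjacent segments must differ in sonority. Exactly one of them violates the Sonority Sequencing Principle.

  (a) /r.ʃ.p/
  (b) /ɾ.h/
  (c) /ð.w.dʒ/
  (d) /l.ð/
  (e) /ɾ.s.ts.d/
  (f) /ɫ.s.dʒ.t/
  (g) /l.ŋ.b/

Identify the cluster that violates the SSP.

(a) /r.ʃ.p/: profile 5-3-1 — obeys.
(b) /ɾ.h/: profile 5-3 — obeys.
(c) /ð.w.dʒ/: profile 3-6-2 — violates.
(d) /l.ð/: profile 5-3 — obeys.
(e) /ɾ.s.ts.d/: profile 5-3-2-1 — obeys.
(f) /ɫ.s.dʒ.t/: profile 5-3-2-1 — obeys.
(g) /l.ŋ.b/: profile 5-4-1 — obeys.

c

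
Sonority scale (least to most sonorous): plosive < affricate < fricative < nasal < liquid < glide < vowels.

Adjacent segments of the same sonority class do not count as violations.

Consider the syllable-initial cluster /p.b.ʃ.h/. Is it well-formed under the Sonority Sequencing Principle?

yes

/p/ — plosive, sonority 1.
/b/ — plosive, sonority 1.
/ʃ/ — fricative, sonority 3.
/h/ — fricative, sonority 3.
The profile 1-1-3-3 is non-decreasing (plateaus allowed), so the syllable-initial cluster satisfies the SSP.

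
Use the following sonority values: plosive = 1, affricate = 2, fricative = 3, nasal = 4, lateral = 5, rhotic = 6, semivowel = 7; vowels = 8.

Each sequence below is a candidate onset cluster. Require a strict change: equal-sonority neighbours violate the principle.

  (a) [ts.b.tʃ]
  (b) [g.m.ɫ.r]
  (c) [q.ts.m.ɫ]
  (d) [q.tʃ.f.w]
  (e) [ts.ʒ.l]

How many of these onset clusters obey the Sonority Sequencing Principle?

(a) sonority 2-1-2: ill-formed.
(b) sonority 1-4-5-6: well-formed.
(c) sonority 1-2-4-5: well-formed.
(d) sonority 1-2-3-7: well-formed.
(e) sonority 2-3-5: well-formed.

4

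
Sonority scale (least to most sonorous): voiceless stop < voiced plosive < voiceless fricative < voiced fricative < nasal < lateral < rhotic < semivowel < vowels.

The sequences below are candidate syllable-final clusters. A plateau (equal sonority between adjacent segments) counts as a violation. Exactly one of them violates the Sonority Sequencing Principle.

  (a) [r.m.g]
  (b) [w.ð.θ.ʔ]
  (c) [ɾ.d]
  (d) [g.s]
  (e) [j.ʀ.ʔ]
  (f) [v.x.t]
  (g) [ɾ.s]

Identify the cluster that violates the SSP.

d

(a) 7-5-2 → obeys
(b) 8-4-3-1 → obeys
(c) 7-2 → obeys
(d) 2-3 → violates
(e) 8-7-1 → obeys
(f) 4-3-1 → obeys
(g) 7-3 → obeys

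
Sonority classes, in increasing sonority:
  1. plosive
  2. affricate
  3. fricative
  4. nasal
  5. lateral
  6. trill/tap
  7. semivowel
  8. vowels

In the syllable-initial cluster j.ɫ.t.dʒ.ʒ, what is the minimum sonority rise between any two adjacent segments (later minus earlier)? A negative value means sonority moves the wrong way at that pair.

-4

/j/: semivowel = 7.
/ɫ/: lateral = 5.
/t/: plosive = 1.
/dʒ/: affricate = 2.
/ʒ/: fricative = 3.
/j/→/ɫ/: change -2.
/ɫ/→/t/: change -4.
/t/→/dʒ/: change +1.
/dʒ/→/ʒ/: change +1.
Minimum = -4.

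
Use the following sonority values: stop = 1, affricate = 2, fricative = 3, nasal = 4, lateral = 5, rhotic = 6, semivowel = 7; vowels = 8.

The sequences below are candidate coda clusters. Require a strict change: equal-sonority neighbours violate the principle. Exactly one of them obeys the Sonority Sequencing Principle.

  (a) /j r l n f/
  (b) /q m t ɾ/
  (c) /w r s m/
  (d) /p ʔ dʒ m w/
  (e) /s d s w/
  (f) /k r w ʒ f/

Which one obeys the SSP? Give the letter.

(a) 7-6-5-4-3 → obeys
(b) 1-4-1-6 → violates
(c) 7-6-3-4 → violates
(d) 1-1-2-4-7 → violates
(e) 3-1-3-7 → violates
(f) 1-6-7-3-3 → violates

a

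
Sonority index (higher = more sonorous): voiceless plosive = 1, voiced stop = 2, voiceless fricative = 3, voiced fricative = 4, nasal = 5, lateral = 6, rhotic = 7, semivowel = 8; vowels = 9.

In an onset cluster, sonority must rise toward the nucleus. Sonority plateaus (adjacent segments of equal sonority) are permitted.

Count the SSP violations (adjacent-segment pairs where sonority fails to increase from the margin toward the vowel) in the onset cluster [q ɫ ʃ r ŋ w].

/q/: voiceless plosive = 1.
/ɫ/: lateral = 6.
/ʃ/: voiceless fricative = 3.
/r/: rhotic = 7.
/ŋ/: nasal = 5.
/w/: semivowel = 8.
/q/→/ɫ/: 1→6 (rises) — ok.
/ɫ/→/ʃ/: 6→3 (does not rise) — violation.
/ʃ/→/r/: 3→7 (rises) — ok.
/r/→/ŋ/: 7→5 (does not rise) — violation.
/ŋ/→/w/: 5→8 (rises) — ok.

2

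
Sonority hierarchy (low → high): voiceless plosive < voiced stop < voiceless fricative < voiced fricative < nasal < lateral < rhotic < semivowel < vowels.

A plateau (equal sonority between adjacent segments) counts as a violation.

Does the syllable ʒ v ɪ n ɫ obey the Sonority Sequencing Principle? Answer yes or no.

no

Onset: /ʒ/ is a voiced fricative (sonority 4), /v/ is a voiced fricative (sonority 4); then the nucleus /ɪ/ (sonority 9).
Onset profile 4-4-9 — does not strictly rise throughout.
Coda: /n/ is a nasal (sonority 5), /ɫ/ is a lateral (sonority 6).
Coda profile 9-5-6 — does not strictly fall throughout.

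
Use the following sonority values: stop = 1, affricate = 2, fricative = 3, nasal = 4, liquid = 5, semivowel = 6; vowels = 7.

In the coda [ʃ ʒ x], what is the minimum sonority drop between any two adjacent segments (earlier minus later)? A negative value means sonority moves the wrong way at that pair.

/ʃ/: fricative = 3.
/ʒ/: fricative = 3.
/x/: fricative = 3.
/ʃ/→/ʒ/: change +0.
/ʒ/→/x/: change +0.
Minimum = 0.

0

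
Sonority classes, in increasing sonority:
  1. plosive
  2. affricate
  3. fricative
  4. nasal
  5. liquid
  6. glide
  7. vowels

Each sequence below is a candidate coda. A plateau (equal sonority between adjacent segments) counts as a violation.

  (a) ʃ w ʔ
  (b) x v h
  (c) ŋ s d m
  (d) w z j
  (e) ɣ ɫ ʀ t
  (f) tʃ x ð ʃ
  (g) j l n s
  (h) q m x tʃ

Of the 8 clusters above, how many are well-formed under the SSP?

1

(a) ʃ w ʔ: profile 3-6-1 — violates.
(b) x v h: profile 3-3-3 — violates.
(c) ŋ s d m: profile 4-3-1-4 — violates.
(d) w z j: profile 6-3-6 — violates.
(e) ɣ ɫ ʀ t: profile 3-5-5-1 — violates.
(f) tʃ x ð ʃ: profile 2-3-3-3 — violates.
(g) j l n s: profile 6-5-4-3 — obeys.
(h) q m x tʃ: profile 1-4-3-2 — violates.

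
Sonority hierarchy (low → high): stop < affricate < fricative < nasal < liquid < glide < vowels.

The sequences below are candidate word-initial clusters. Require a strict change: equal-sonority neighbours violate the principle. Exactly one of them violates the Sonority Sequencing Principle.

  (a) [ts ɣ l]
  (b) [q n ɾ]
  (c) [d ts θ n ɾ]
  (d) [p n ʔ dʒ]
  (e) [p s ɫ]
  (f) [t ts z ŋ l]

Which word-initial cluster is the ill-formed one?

d

(a) sonority 2-3-5: well-formed.
(b) sonority 1-4-5: well-formed.
(c) sonority 1-2-3-4-5: well-formed.
(d) sonority 1-4-1-2: ill-formed.
(e) sonority 1-3-5: well-formed.
(f) sonority 1-2-3-4-5: well-formed.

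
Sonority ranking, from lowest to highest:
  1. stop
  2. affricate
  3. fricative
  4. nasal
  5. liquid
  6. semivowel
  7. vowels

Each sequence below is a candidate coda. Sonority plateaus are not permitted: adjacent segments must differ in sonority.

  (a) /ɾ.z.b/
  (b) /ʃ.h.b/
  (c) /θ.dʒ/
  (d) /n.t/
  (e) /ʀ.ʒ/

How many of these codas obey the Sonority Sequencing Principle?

(a) /ɾ.z.b/: profile 5-3-1 — obeys.
(b) /ʃ.h.b/: profile 3-3-1 — violates.
(c) /θ.dʒ/: profile 3-2 — obeys.
(d) /n.t/: profile 4-1 — obeys.
(e) /ʀ.ʒ/: profile 5-3 — obeys.

4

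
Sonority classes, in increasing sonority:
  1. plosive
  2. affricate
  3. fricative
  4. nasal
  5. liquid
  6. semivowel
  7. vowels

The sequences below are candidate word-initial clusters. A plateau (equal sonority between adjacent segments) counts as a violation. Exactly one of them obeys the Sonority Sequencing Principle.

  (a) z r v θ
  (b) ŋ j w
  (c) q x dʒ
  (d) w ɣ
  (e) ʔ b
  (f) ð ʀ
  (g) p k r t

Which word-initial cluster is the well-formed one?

f

(a) 3-5-3-3 → violates
(b) 4-6-6 → violates
(c) 1-3-2 → violates
(d) 6-3 → violates
(e) 1-1 → violates
(f) 3-5 → obeys
(g) 1-1-5-1 → violates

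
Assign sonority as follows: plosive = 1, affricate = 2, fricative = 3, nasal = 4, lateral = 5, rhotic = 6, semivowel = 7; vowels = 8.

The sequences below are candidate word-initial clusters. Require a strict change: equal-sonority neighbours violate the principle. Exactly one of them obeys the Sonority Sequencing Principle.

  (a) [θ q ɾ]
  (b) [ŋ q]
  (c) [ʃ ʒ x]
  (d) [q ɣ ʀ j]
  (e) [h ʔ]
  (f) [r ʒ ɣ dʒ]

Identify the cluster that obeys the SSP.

(a) 3-1-6 → violates
(b) 4-1 → violates
(c) 3-3-3 → violates
(d) 1-3-6-7 → obeys
(e) 3-1 → violates
(f) 6-3-3-2 → violates

d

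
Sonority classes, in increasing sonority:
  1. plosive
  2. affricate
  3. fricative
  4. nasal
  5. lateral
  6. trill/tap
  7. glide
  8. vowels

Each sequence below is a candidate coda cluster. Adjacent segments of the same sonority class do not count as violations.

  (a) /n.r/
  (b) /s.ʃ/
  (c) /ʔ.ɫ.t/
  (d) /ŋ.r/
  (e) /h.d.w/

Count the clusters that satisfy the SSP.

(a) sonority 4-6: ill-formed.
(b) sonority 3-3: well-formed.
(c) sonority 1-5-1: ill-formed.
(d) sonority 4-6: ill-formed.
(e) sonority 3-1-7: ill-formed.

1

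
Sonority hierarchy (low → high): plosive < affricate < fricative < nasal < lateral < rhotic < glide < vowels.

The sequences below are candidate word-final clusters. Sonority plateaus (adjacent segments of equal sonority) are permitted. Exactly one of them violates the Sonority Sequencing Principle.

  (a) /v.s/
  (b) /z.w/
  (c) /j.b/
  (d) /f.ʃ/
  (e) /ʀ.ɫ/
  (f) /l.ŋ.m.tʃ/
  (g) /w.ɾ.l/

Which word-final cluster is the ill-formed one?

b

(a) /v.s/: profile 3-3 — obeys.
(b) /z.w/: profile 3-7 — violates.
(c) /j.b/: profile 7-1 — obeys.
(d) /f.ʃ/: profile 3-3 — obeys.
(e) /ʀ.ɫ/: profile 6-5 — obeys.
(f) /l.ŋ.m.tʃ/: profile 5-4-4-2 — obeys.
(g) /w.ɾ.l/: profile 7-6-5 — obeys.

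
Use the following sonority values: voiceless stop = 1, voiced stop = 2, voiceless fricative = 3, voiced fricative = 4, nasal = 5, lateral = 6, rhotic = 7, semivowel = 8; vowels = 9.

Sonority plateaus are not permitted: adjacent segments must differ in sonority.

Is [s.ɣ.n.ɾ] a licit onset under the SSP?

yes

/s/ — voiceless fricative, sonority 3.
/ɣ/ — voiced fricative, sonority 4.
/n/ — nasal, sonority 5.
/ɾ/ — rhotic, sonority 7.
The profile 3-4-5-7 strictly rises, so the onset satisfies the SSP.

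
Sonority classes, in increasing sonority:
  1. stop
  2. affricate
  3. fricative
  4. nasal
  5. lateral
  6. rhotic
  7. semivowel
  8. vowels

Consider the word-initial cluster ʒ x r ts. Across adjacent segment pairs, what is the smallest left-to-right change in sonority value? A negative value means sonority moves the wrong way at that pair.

/ʒ/ — fricative, sonority 3.
/x/ — fricative, sonority 3.
/r/ — rhotic, sonority 6.
/ts/ — affricate, sonority 2.
/ʒ/→/x/: change +0.
/x/→/r/: change +3.
/r/→/ts/: change -4.
Minimum = -4.

-4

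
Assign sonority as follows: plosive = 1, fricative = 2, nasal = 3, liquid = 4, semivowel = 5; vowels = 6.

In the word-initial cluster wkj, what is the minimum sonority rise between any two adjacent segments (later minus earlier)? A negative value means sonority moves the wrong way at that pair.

-4

/w/: semivowel = 5.
/k/: plosive = 1.
/j/: semivowel = 5.
/w/→/k/: change -4.
/k/→/j/: change +4.
Minimum = -4.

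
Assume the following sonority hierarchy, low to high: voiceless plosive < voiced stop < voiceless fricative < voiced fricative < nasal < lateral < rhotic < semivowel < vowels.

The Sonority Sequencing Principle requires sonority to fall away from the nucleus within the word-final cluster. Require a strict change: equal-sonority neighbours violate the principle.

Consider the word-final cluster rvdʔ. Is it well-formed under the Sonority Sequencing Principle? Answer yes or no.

/r/: rhotic = 7.
/v/: voiced fricative = 4.
/d/: voiced stop = 2.
/ʔ/: voiceless plosive = 1.
The profile 7-4-2-1 strictly falls, so the word-final cluster satisfies the SSP.

yes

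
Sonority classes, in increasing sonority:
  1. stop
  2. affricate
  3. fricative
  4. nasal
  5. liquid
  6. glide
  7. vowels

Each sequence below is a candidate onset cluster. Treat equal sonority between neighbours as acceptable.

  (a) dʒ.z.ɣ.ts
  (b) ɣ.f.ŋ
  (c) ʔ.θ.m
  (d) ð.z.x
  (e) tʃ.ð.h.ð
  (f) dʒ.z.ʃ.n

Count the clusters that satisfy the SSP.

5

(a) dʒ.z.ɣ.ts: profile 2-3-3-2 — violates.
(b) ɣ.f.ŋ: profile 3-3-4 — obeys.
(c) ʔ.θ.m: profile 1-3-4 — obeys.
(d) ð.z.x: profile 3-3-3 — obeys.
(e) tʃ.ð.h.ð: profile 2-3-3-3 — obeys.
(f) dʒ.z.ʃ.n: profile 2-3-3-4 — obeys.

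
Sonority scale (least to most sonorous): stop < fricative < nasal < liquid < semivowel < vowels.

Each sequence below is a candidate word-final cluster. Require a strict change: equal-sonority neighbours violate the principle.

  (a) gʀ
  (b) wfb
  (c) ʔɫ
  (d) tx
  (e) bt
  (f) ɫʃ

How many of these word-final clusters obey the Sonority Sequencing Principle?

2

(a) sonority 1-4: ill-formed.
(b) sonority 5-2-1: well-formed.
(c) sonority 1-4: ill-formed.
(d) sonority 1-2: ill-formed.
(e) sonority 1-1: ill-formed.
(f) sonority 4-2: well-formed.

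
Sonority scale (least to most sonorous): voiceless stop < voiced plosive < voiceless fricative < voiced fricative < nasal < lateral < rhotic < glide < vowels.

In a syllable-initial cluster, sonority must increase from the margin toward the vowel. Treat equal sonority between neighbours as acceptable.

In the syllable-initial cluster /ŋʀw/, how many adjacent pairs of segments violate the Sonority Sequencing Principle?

0

/ŋ/ — nasal, sonority 5.
/ʀ/ — rhotic, sonority 7.
/w/ — glide, sonority 8.
/ŋ/→/ʀ/: 5→7 (rises) — ok.
/ʀ/→/w/: 7→8 (rises) — ok.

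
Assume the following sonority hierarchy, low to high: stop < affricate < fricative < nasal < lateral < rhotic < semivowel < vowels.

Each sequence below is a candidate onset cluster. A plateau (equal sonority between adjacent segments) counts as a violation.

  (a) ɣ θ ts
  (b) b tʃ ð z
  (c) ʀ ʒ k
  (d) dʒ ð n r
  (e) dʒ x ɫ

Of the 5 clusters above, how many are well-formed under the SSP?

(a) ɣ θ ts: profile 3-3-2 — violates.
(b) b tʃ ð z: profile 1-2-3-3 — violates.
(c) ʀ ʒ k: profile 6-3-1 — violates.
(d) dʒ ð n r: profile 2-3-4-6 — obeys.
(e) dʒ x ɫ: profile 2-3-5 — obeys.

2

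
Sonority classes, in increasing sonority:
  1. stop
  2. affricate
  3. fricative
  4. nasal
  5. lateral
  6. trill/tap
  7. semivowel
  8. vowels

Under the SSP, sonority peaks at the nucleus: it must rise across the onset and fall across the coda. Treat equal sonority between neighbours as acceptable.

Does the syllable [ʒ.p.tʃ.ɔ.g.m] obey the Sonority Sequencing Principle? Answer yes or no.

Onset: /ʒ/ is a fricative (sonority 3), /p/ is a stop (sonority 1), /tʃ/ is an affricate (sonority 2); then the nucleus /ɔ/ (sonority 8).
Onset profile 3-1-2-8 — does not rise throughout.
Coda: /g/ is a stop (sonority 1), /m/ is a nasal (sonority 4).
Coda profile 8-1-4 — does not fall throughout.

no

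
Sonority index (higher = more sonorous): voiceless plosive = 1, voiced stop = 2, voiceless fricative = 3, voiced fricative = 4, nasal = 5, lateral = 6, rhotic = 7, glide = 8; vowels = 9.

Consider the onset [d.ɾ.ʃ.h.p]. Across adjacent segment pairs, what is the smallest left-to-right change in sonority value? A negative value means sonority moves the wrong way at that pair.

/d/ is a voiced stop (sonority 2).
/ɾ/ is a rhotic (sonority 7).
/ʃ/ is a voiceless fricative (sonority 3).
/h/ is a voiceless fricative (sonority 3).
/p/ is a voiceless plosive (sonority 1).
/d/→/ɾ/: change +5.
/ɾ/→/ʃ/: change -4.
/ʃ/→/h/: change +0.
/h/→/p/: change -2.
Minimum = -4.

-4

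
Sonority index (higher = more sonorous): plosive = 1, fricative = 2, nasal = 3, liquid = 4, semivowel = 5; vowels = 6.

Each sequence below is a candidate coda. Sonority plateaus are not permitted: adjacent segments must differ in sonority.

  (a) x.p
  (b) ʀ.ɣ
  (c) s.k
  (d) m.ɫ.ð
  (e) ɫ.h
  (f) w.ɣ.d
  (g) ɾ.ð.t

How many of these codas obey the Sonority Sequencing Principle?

(a) sonority 2-1: well-formed.
(b) sonority 4-2: well-formed.
(c) sonority 2-1: well-formed.
(d) sonority 3-4-2: ill-formed.
(e) sonority 4-2: well-formed.
(f) sonority 5-2-1: well-formed.
(g) sonority 4-2-1: well-formed.

6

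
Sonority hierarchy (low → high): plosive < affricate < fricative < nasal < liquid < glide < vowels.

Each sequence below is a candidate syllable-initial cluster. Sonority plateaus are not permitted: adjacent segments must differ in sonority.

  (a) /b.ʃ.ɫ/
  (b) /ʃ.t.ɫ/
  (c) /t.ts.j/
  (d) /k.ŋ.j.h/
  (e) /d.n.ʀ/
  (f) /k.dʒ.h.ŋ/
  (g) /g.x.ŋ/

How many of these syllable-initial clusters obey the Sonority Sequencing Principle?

(a) sonority 1-3-5: well-formed.
(b) sonority 3-1-5: ill-formed.
(c) sonority 1-2-6: well-formed.
(d) sonority 1-4-6-3: ill-formed.
(e) sonority 1-4-5: well-formed.
(f) sonority 1-2-3-4: well-formed.
(g) sonority 1-3-4: well-formed.

5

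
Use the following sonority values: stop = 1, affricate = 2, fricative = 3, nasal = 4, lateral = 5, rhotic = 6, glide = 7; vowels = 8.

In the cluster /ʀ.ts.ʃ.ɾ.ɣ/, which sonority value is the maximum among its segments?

6

/ʀ/ is a rhotic (sonority 6).
/ts/ is an affricate (sonority 2).
/ʃ/ is a fricative (sonority 3).
/ɾ/ is a rhotic (sonority 6).
/ɣ/ is a fricative (sonority 3).
The maximum is 6.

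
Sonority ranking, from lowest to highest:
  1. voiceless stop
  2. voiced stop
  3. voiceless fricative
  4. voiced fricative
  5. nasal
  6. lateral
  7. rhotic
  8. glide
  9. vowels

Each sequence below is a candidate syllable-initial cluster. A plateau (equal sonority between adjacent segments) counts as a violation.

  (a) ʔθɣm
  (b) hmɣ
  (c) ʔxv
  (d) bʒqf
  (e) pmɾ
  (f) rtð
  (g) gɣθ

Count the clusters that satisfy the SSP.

(a) sonority 1-3-4-5: well-formed.
(b) sonority 3-5-4: ill-formed.
(c) sonority 1-3-4: well-formed.
(d) sonority 2-4-1-3: ill-formed.
(e) sonority 1-5-7: well-formed.
(f) sonority 7-1-4: ill-formed.
(g) sonority 2-4-3: ill-formed.

3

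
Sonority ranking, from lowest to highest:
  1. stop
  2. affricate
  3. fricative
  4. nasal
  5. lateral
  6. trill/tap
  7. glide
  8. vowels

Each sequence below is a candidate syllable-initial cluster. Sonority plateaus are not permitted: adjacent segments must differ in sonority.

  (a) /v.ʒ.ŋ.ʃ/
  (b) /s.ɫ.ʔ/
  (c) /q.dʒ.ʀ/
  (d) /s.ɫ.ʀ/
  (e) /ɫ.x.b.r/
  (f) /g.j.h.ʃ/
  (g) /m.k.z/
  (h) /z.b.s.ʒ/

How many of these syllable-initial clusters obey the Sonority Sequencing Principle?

2

(a) sonority 3-3-4-3: ill-formed.
(b) sonority 3-5-1: ill-formed.
(c) sonority 1-2-6: well-formed.
(d) sonority 3-5-6: well-formed.
(e) sonority 5-3-1-6: ill-formed.
(f) sonority 1-7-3-3: ill-formed.
(g) sonority 4-1-3: ill-formed.
(h) sonority 3-1-3-3: ill-formed.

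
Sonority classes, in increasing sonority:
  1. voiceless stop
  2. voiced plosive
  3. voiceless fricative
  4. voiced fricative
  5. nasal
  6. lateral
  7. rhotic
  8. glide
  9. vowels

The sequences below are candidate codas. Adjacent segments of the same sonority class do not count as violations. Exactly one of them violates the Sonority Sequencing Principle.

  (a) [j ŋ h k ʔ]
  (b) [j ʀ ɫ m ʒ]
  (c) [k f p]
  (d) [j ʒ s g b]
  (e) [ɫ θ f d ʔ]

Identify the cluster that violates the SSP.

c

(a) 8-5-3-1-1 → obeys
(b) 8-7-6-5-4 → obeys
(c) 1-3-1 → violates
(d) 8-4-3-2-2 → obeys
(e) 6-3-3-2-1 → obeys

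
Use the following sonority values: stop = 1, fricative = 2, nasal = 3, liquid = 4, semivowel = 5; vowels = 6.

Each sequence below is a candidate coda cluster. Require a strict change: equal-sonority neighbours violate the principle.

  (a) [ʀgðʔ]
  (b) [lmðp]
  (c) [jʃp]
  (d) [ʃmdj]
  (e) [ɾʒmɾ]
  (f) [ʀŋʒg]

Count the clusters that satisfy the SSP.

3

(a) 4-1-2-1 → violates
(b) 4-3-2-1 → obeys
(c) 5-2-1 → obeys
(d) 2-3-1-5 → violates
(e) 4-2-3-4 → violates
(f) 4-3-2-1 → obeys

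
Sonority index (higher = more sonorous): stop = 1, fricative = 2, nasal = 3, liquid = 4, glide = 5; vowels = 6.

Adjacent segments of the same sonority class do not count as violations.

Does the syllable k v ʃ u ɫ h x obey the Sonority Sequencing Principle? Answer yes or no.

yes

Onset: /k/ is a stop (sonority 1), /v/ is a fricative (sonority 2), /ʃ/ is a fricative (sonority 2); then the nucleus /u/ (sonority 6).
Onset profile 1-2-2-6 — rises to the nucleus.
Coda: /ɫ/ is a liquid (sonority 4), /h/ is a fricative (sonority 2), /x/ is a fricative (sonority 2).
Coda profile 6-4-2-2 — falls from the nucleus.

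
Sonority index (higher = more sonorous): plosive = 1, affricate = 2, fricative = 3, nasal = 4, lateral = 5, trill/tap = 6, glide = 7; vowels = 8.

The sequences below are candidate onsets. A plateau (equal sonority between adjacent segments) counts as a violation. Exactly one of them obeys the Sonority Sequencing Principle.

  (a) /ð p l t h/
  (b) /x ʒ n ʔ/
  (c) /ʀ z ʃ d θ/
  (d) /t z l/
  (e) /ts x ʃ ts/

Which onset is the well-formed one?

(a) /ð p l t h/: profile 3-1-5-1-3 — violates.
(b) /x ʒ n ʔ/: profile 3-3-4-1 — violates.
(c) /ʀ z ʃ d θ/: profile 6-3-3-1-3 — violates.
(d) /t z l/: profile 1-3-5 — obeys.
(e) /ts x ʃ ts/: profile 2-3-3-2 — violates.

d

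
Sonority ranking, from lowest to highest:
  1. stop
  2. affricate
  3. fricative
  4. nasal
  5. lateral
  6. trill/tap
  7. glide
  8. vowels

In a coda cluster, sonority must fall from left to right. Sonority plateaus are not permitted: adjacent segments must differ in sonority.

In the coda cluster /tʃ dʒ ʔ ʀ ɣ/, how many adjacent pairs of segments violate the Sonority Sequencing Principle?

/tʃ/: affricate = 2.
/dʒ/: affricate = 2.
/ʔ/: stop = 1.
/ʀ/: trill/tap = 6.
/ɣ/: fricative = 3.
/tʃ/→/dʒ/: 2→2 (plateau) — violation.
/dʒ/→/ʔ/: 2→1 (falls) — ok.
/ʔ/→/ʀ/: 1→6 (does not fall) — violation.
/ʀ/→/ɣ/: 6→3 (falls) — ok.

2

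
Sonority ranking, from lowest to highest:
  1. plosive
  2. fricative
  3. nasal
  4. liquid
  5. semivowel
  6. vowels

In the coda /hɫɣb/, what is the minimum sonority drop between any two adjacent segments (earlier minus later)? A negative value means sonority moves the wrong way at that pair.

-2

/h/ is a fricative (sonority 2).
/ɫ/ is a liquid (sonority 4).
/ɣ/ is a fricative (sonority 2).
/b/ is a plosive (sonority 1).
/h/→/ɫ/: change -2.
/ɫ/→/ɣ/: change +2.
/ɣ/→/b/: change +1.
Minimum = -2.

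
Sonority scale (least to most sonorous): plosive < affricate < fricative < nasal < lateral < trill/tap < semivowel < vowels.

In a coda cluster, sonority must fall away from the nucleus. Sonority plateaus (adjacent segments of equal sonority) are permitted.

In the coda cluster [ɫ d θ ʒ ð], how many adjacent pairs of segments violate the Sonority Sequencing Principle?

/ɫ/: lateral = 5.
/d/: plosive = 1.
/θ/: fricative = 3.
/ʒ/: fricative = 3.
/ð/: fricative = 3.
/ɫ/→/d/: 5→1 (falls) — ok.
/d/→/θ/: 1→3 (does not fall) — violation.
/θ/→/ʒ/: 3→3 (plateau, allowed) — ok.
/ʒ/→/ð/: 3→3 (plateau, allowed) — ok.

1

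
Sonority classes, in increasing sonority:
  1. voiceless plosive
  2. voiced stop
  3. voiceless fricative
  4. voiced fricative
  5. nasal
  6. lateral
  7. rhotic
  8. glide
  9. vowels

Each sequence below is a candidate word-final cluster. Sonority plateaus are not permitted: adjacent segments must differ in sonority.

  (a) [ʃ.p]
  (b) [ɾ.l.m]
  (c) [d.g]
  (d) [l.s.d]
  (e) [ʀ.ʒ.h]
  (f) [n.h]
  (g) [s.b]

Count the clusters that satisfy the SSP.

6

(a) 3-1 → obeys
(b) 7-6-5 → obeys
(c) 2-2 → violates
(d) 6-3-2 → obeys
(e) 7-4-3 → obeys
(f) 5-3 → obeys
(g) 3-2 → obeys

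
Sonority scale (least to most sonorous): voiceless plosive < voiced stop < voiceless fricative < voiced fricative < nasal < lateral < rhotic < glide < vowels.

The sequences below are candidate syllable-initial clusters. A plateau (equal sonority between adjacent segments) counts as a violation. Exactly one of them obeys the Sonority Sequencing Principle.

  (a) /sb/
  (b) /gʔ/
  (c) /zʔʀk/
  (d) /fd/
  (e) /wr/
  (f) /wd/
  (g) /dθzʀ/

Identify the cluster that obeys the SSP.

g

(a) /sb/: profile 3-2 — violates.
(b) /gʔ/: profile 2-1 — violates.
(c) /zʔʀk/: profile 4-1-7-1 — violates.
(d) /fd/: profile 3-2 — violates.
(e) /wr/: profile 8-7 — violates.
(f) /wd/: profile 8-2 — violates.
(g) /dθzʀ/: profile 2-3-4-7 — obeys.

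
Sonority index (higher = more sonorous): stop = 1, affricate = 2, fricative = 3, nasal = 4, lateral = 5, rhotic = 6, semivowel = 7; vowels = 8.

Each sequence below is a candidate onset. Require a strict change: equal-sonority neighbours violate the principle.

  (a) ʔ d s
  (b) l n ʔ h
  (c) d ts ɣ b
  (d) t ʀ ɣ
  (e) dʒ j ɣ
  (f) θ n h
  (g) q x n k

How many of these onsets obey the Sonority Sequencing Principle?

0

(a) ʔ d s: profile 1-1-3 — violates.
(b) l n ʔ h: profile 5-4-1-3 — violates.
(c) d ts ɣ b: profile 1-2-3-1 — violates.
(d) t ʀ ɣ: profile 1-6-3 — violates.
(e) dʒ j ɣ: profile 2-7-3 — violates.
(f) θ n h: profile 3-4-3 — violates.
(g) q x n k: profile 1-3-4-1 — violates.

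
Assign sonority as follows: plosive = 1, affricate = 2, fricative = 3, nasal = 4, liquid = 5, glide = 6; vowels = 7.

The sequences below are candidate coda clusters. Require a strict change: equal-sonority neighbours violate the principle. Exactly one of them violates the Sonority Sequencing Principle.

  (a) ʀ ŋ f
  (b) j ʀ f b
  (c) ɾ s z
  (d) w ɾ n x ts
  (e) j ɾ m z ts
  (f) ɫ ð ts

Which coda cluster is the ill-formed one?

(a) 5-4-3 → obeys
(b) 6-5-3-1 → obeys
(c) 5-3-3 → violates
(d) 6-5-4-3-2 → obeys
(e) 6-5-4-3-2 → obeys
(f) 5-3-2 → obeys

c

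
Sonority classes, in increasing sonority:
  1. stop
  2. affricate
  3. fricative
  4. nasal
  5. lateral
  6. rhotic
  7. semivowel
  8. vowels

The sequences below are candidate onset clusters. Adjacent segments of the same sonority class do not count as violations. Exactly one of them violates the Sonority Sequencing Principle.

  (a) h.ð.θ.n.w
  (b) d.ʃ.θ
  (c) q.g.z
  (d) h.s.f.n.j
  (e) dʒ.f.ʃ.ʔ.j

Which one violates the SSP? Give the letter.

e

(a) 3-3-3-4-7 → obeys
(b) 1-3-3 → obeys
(c) 1-1-3 → obeys
(d) 3-3-3-4-7 → obeys
(e) 2-3-3-1-7 → violates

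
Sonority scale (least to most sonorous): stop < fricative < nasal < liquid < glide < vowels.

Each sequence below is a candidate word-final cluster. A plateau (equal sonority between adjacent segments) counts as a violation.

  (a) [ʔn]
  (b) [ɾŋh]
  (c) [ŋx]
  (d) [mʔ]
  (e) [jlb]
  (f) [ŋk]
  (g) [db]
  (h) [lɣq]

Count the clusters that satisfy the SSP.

6

(a) 1-3 → violates
(b) 4-3-2 → obeys
(c) 3-2 → obeys
(d) 3-1 → obeys
(e) 5-4-1 → obeys
(f) 3-1 → obeys
(g) 1-1 → violates
(h) 4-2-1 → obeys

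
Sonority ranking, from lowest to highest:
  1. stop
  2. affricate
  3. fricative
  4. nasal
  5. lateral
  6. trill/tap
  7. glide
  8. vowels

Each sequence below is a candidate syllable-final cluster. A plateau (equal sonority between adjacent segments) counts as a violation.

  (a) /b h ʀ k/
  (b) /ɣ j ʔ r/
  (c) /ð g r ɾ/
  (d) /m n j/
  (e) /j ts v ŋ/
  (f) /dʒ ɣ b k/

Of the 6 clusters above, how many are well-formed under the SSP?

0

(a) sonority 1-3-6-1: ill-formed.
(b) sonority 3-7-1-6: ill-formed.
(c) sonority 3-1-6-6: ill-formed.
(d) sonority 4-4-7: ill-formed.
(e) sonority 7-2-3-4: ill-formed.
(f) sonority 2-3-1-1: ill-formed.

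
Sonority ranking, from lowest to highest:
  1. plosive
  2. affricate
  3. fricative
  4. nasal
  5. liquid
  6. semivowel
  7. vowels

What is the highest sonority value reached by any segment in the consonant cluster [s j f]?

/s/: fricative = 3.
/j/: semivowel = 6.
/f/: fricative = 3.
The maximum is 6.

6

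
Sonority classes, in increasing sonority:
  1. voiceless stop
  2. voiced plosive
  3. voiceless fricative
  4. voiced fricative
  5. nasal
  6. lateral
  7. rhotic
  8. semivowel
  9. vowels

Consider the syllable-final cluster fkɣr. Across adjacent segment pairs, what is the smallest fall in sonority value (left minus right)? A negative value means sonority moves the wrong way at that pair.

/f/: voiceless fricative = 3.
/k/: voiceless stop = 1.
/ɣ/: voiced fricative = 4.
/r/: rhotic = 7.
/f/→/k/: change +2.
/k/→/ɣ/: change -3.
/ɣ/→/r/: change -3.
Minimum = -3.

-3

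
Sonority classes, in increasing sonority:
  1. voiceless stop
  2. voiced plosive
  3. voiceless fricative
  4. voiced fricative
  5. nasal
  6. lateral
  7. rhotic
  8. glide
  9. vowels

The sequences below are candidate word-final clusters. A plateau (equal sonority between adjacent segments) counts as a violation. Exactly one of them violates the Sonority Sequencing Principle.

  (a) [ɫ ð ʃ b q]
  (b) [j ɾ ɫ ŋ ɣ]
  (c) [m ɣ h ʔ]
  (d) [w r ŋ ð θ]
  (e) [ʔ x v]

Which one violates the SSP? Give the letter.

e

(a) sonority 6-4-3-2-1: well-formed.
(b) sonority 8-7-6-5-4: well-formed.
(c) sonority 5-4-3-1: well-formed.
(d) sonority 8-7-5-4-3: well-formed.
(e) sonority 1-3-4: ill-formed.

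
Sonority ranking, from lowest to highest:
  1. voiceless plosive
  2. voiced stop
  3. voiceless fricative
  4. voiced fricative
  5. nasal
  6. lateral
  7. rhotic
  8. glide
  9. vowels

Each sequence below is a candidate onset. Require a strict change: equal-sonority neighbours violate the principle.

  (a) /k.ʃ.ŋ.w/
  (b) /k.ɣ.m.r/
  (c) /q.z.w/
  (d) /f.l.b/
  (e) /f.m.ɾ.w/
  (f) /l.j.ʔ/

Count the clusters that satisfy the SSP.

(a) sonority 1-3-5-8: well-formed.
(b) sonority 1-4-5-7: well-formed.
(c) sonority 1-4-8: well-formed.
(d) sonority 3-6-2: ill-formed.
(e) sonority 3-5-7-8: well-formed.
(f) sonority 6-8-1: ill-formed.

4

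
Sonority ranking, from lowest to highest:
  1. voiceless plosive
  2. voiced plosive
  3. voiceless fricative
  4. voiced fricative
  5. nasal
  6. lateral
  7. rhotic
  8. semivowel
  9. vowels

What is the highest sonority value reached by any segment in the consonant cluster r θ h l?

/r/: rhotic = 7.
/θ/: voiceless fricative = 3.
/h/: voiceless fricative = 3.
/l/: lateral = 6.
The maximum is 7.

7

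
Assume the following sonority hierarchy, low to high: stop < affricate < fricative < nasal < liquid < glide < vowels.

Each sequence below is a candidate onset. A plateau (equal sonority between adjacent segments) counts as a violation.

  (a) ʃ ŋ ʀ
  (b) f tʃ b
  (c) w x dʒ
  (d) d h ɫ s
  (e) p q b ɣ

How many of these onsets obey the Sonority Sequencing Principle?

(a) ʃ ŋ ʀ: profile 3-4-5 — obeys.
(b) f tʃ b: profile 3-2-1 — violates.
(c) w x dʒ: profile 6-3-2 — violates.
(d) d h ɫ s: profile 1-3-5-3 — violates.
(e) p q b ɣ: profile 1-1-1-3 — violates.

1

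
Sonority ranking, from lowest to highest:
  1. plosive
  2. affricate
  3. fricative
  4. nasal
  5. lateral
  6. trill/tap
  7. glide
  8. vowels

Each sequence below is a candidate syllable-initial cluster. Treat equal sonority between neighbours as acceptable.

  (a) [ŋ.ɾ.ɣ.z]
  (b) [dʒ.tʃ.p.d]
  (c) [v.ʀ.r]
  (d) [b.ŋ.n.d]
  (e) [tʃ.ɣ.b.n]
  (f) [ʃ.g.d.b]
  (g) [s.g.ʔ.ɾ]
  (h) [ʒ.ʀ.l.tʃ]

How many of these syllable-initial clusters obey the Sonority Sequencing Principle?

1

(a) 4-6-3-3 → violates
(b) 2-2-1-1 → violates
(c) 3-6-6 → obeys
(d) 1-4-4-1 → violates
(e) 2-3-1-4 → violates
(f) 3-1-1-1 → violates
(g) 3-1-1-6 → violates
(h) 3-6-5-2 → violates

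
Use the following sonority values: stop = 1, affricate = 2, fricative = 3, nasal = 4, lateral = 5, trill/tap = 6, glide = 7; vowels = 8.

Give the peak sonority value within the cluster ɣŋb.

4

/ɣ/ — fricative, sonority 3.
/ŋ/ — nasal, sonority 4.
/b/ — stop, sonority 1.
The maximum is 4.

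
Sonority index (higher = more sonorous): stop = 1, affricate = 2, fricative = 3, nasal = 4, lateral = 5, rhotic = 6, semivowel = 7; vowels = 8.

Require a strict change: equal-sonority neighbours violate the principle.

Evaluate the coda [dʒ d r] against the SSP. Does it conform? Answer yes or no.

/dʒ/ is an affricate (sonority 2).
/d/ is a stop (sonority 1).
/r/ is a rhotic (sonority 6).
The profile is 2-1-6. Between /d/ (1) and /r/ (6) sonority does not fall, so the cluster violates the SSP.

no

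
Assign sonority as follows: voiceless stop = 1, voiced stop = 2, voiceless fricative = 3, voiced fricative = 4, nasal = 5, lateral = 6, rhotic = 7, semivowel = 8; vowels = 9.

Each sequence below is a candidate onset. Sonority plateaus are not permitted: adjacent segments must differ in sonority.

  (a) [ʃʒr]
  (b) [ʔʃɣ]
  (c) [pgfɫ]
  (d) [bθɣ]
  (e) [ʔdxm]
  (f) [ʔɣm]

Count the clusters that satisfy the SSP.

(a) [ʃʒr]: profile 3-4-7 — obeys.
(b) [ʔʃɣ]: profile 1-3-4 — obeys.
(c) [pgfɫ]: profile 1-2-3-6 — obeys.
(d) [bθɣ]: profile 2-3-4 — obeys.
(e) [ʔdxm]: profile 1-2-3-5 — obeys.
(f) [ʔɣm]: profile 1-4-5 — obeys.

6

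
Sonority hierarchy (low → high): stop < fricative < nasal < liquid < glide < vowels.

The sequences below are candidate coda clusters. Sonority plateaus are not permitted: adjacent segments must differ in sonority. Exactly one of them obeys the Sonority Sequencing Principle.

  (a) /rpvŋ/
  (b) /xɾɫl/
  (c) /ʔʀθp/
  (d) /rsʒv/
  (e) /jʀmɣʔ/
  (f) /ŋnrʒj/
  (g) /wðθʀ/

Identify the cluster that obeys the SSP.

e

(a) 4-1-2-3 → violates
(b) 2-4-4-4 → violates
(c) 1-4-2-1 → violates
(d) 4-2-2-2 → violates
(e) 5-4-3-2-1 → obeys
(f) 3-3-4-2-5 → violates
(g) 5-2-2-4 → violates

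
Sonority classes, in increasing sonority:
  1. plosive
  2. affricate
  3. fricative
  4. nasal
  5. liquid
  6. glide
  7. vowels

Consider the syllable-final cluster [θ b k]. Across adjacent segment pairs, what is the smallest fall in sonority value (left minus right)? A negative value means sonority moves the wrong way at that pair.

/θ/ is a fricative (sonority 3).
/b/ is a plosive (sonority 1).
/k/ is a plosive (sonority 1).
/θ/→/b/: change +2.
/b/→/k/: change +0.
Minimum = 0.

0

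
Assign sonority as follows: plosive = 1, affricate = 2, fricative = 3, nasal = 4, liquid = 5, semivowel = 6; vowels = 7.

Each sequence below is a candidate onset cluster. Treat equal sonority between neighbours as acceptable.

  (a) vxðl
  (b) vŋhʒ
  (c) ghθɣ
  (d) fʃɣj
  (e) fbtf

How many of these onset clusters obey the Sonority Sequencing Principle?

(a) sonority 3-3-3-5: well-formed.
(b) sonority 3-4-3-3: ill-formed.
(c) sonority 1-3-3-3: well-formed.
(d) sonority 3-3-3-6: well-formed.
(e) sonority 3-1-1-3: ill-formed.

3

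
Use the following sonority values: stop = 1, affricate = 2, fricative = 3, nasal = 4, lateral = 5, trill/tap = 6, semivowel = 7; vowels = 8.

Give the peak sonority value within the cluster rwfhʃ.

7

/r/ is a trill/tap (sonority 6).
/w/ is a semivowel (sonority 7).
/f/ is a fricative (sonority 3).
/h/ is a fricative (sonority 3).
/ʃ/ is a fricative (sonority 3).
The maximum is 7.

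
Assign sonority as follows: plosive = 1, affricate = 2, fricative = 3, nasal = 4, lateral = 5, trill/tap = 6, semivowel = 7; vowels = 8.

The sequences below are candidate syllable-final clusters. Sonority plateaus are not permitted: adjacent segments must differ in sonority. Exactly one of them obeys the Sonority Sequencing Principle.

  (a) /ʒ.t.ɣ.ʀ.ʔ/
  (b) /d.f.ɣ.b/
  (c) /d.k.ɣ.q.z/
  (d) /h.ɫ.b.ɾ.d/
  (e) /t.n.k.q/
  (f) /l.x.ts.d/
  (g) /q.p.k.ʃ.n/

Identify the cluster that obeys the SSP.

f

(a) sonority 3-1-3-6-1: ill-formed.
(b) sonority 1-3-3-1: ill-formed.
(c) sonority 1-1-3-1-3: ill-formed.
(d) sonority 3-5-1-6-1: ill-formed.
(e) sonority 1-4-1-1: ill-formed.
(f) sonority 5-3-2-1: well-formed.
(g) sonority 1-1-1-3-4: ill-formed.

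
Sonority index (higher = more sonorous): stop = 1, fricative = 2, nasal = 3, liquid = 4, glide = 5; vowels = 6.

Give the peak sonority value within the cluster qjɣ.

5

/q/ is a stop (sonority 1).
/j/ is a glide (sonority 5).
/ɣ/ is a fricative (sonority 2).
The maximum is 5.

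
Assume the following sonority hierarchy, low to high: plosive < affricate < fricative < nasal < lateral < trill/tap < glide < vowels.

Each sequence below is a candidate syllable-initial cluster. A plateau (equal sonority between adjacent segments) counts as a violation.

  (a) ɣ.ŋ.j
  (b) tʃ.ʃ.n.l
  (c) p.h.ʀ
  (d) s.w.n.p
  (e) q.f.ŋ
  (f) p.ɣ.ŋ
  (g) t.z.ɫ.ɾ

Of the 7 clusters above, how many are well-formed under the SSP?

6

(a) 3-4-7 → obeys
(b) 2-3-4-5 → obeys
(c) 1-3-6 → obeys
(d) 3-7-4-1 → violates
(e) 1-3-4 → obeys
(f) 1-3-4 → obeys
(g) 1-3-5-6 → obeys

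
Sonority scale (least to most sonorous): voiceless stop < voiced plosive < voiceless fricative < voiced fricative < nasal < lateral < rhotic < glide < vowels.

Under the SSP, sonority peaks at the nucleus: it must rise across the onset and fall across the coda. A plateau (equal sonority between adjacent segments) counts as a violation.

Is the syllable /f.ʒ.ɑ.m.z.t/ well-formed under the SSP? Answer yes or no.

yes

Onset: /f/ is a voiceless fricative (sonority 3), /ʒ/ is a voiced fricative (sonority 4); then the nucleus /ɑ/ (sonority 9).
Onset profile 3-4-9 — rises to the nucleus.
Coda: /m/ is a nasal (sonority 5), /z/ is a voiced fricative (sonority 4), /t/ is a voiceless stop (sonority 1).
Coda profile 9-5-4-1 — falls from the nucleus.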